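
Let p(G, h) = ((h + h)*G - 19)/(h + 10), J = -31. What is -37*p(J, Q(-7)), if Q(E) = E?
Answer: -15355/3 ≈ -5118.3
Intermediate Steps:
p(G, h) = (-19 + 2*G*h)/(10 + h) (p(G, h) = ((2*h)*G - 19)/(10 + h) = (2*G*h - 19)/(10 + h) = (-19 + 2*G*h)/(10 + h))
-37*p(J, Q(-7)) = -37*(-19 + 2*(-31)*(-7))/(10 - 7) = -37*(-19 + 434)/3 = -37*415/3 = -15355/3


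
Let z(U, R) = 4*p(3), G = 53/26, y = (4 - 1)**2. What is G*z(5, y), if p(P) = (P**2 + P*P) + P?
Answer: 2226/13 ≈ 171.23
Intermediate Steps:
p(P) = P + 2*P**2 (p(P) = (P**2 + P**2) + P = 2*P**2 + P = P + 2*P**2)
y = 9 (y = 3**2 = 9)
G = 53/26 (G = 53*(1/26) = 53/26 ≈ 2.0385)
z(U, R) = 84 (z(U, R) = 4*(3*(1 + 2*3)) = 4*(3*(1 + 6)) = 4*(3*7) = 4*21 = 84)
G*z(5, y) = (53/26)*84 = 2226/13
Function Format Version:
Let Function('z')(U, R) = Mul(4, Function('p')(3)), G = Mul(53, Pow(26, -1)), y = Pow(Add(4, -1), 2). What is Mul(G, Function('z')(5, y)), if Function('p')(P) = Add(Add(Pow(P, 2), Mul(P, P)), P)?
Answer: Rational(2226, 13) ≈ 171.23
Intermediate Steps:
Function('p')(P) = Add(P, Mul(2, Pow(P, 2))) (Function('p')(P) = Add(Add(Pow(P, 2), Pow(P, 2)), P) = Add(Mul(2, Pow(P, 2)), P) = Add(P, Mul(2, Pow(P, 2))))
y = 9 (y = Pow(3, 2) = 9)
G = Rational(53, 26) (G = Mul(53, Rational(1, 26)) = Rational(53, 26) ≈ 2.0385)
Function('z')(U, R) = 84 (Function('z')(U, R) = Mul(4, Mul(3, Add(1, Mul(2, 3)))) = Mul(4, Mul(3, Add(1, 6))) = Mul(4, Mul(3, 7)) = Mul(4, 21) = 84)
Mul(G, Function('z')(5, y)) = Mul(Rational(53, 26), 84) = Rational(2226, 13)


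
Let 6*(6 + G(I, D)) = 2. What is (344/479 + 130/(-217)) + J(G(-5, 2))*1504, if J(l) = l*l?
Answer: 45179560010/935487 ≈ 48295.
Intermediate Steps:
G(I, D) = -17/3 (G(I, D) = -6 + (1/6)*2 = -6 + 1/3 = -17/3)
J(l) = l**2
(344/479 + 130/(-217)) + J(G(-5, 2))*1504 = (344/479 + 130/(-217)) + (-17/3)**2*1504 = (344*(1/479) + 130*(-1/217)) + (289/9)*1504 = (344/479 - 130/217) + 434656/9 = 12378/103943 + 434656/9 = 45179560010/935487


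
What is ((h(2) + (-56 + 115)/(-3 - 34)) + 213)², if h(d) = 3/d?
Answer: 248220025/5476 ≈ 45329.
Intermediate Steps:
((h(2) + (-56 + 115)/(-3 - 34)) + 213)² = ((3/2 + (-56 + 115)/(-3 - 34)) + 213)² = ((3*(½) + 59/(-37)) + 213)² = ((3/2 + 59*(-1/37)) + 213)² = ((3/2 - 59/37) + 213)² = (-7/74 + 213)² = (15755/74)² = 248220025/5476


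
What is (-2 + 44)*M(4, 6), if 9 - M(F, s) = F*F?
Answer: -294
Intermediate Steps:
M(F, s) = 9 - F² (M(F, s) = 9 - F*F = 9 - F²)
(-2 + 44)*M(4, 6) = (-2 + 44)*(9 - 1*4²) = 42*(9 - 1*16) = 42*(9 - 16) = 42*(-7) = -294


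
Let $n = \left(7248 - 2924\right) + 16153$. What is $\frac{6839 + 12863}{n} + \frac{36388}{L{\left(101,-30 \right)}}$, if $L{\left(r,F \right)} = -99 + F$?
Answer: $- \frac{742575518}{2641533} \approx -281.12$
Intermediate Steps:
$n = 20477$ ($n = 4324 + 16153 = 20477$)
$\frac{6839 + 12863}{n} + \frac{36388}{L{\left(101,-30 \right)}} = \frac{6839 + 12863}{20477} + \frac{36388}{-99 - 30} = 19702 \cdot \frac{1}{20477} + \frac{36388}{-129} = \frac{19702}{20477} + 36388 \left(- \frac{1}{129}\right) = \frac{19702}{20477} - \frac{36388}{129} = - \frac{742575518}{2641533}$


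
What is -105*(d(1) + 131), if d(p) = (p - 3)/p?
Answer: -13545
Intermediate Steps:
d(p) = (-3 + p)/p
-105*(d(1) + 131) = -105*((-3 + 1)/1 + 131) = -105*(1*(-2) + 131) = -105*(-2 + 131) = -105*129 = -13545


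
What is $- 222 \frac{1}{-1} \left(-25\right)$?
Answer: $-5550$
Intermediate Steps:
$- 222 \frac{1}{-1} \left(-25\right) = - 222 \left(\left(-1\right) \left(-25\right)\right) = \left(-222\right) 25 = -5550$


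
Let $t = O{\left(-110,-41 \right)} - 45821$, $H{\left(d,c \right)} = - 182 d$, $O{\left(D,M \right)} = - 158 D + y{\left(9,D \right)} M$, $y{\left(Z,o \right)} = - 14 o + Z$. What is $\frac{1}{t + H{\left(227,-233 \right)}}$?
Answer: $- \frac{1}{133264} \approx -7.5039 \cdot 10^{-6}$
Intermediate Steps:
$y{\left(Z,o \right)} = Z - 14 o$
$O{\left(D,M \right)} = - 158 D + M \left(9 - 14 D\right)$ ($O{\left(D,M \right)} = - 158 D + \left(9 - 14 D\right) M = - 158 D + M \left(9 - 14 D\right)$)
$t = -91950$ ($t = \left(\left(-158\right) \left(-110\right) - - 41 \left(-9 + 14 \left(-110\right)\right)\right) - 45821 = \left(17380 - - 41 \left(-9 - 1540\right)\right) - 45821 = \left(17380 - \left(-41\right) \left(-1549\right)\right) - 45821 = \left(17380 - 63509\right) - 45821 = -46129 - 45821 = -91950$)
$\frac{1}{t + H{\left(227,-233 \right)}} = \frac{1}{-91950 - 41314} = \frac{1}{-133264} = - \frac{1}{133264}$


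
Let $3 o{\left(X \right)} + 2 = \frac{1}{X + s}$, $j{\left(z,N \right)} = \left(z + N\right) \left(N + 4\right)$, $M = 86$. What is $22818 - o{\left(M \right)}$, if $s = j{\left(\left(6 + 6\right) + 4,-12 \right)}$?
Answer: $\frac{3696623}{162} \approx 22819.0$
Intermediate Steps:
$j{\left(z,N \right)} = \left(4 + N\right) \left(N + z\right)$ ($j{\left(z,N \right)} = \left(N + z\right) \left(4 + N\right) = \left(4 + N\right) \left(N + z\right)$)
$s = -32$ ($s = \left(-12\right)^{2} + 4 \left(-12\right) + 4 \left(\left(6 + 6\right) + 4\right) - 12 \left(\left(6 + 6\right) + 4\right) = 144 - 48 + 4 \left(12 + 4\right) - 12 \left(12 + 4\right) = 144 - 48 + 4 \cdot 16 - 192 = 144 - 48 + 64 - 192 = -32$)
$o{\left(X \right)} = - \frac{2}{3} + \frac{1}{3 \left(-32 + X\right)}$ ($o{\left(X \right)} = - \frac{2}{3} + \frac{1}{3 \left(X - 32\right)} = - \frac{2}{3} + \frac{1}{3 \left(-32 + X\right)}$)
$22818 - o{\left(M \right)} = 22818 - \frac{65 - 172}{3 \left(-32 + 86\right)} = 22818 - \frac{65 - 172}{3 \cdot 54} = 22818 - \frac{1}{3} \cdot \frac{1}{54} \left(-107\right) = 22818 - - \frac{107}{162} = 22818 + \frac{107}{162} = \frac{3696623}{162}$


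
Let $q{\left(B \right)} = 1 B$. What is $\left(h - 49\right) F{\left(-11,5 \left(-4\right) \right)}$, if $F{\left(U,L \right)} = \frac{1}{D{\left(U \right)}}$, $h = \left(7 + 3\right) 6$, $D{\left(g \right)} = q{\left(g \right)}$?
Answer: $-1$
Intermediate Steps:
$q{\left(B \right)} = B$
$D{\left(g \right)} = g$
$h = 60$ ($h = 10 \cdot 6 = 60$)
$F{\left(U,L \right)} = \frac{1}{U}$
$\left(h - 49\right) F{\left(-11,5 \left(-4\right) \right)} = \frac{60 - 49}{-11} = 11 \left(- \frac{1}{11}\right) = -1$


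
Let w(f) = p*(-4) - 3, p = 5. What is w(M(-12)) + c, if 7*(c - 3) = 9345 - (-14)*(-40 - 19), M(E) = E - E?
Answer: 1197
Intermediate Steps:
M(E) = 0
c = 1220 (c = 3 + (9345 - (-14)*(-40 - 19))/7 = 3 + (9345 - (-14)*(-59))/7 = 3 + (9345 - 1*826)/7 = 3 + (9345 - 826)/7 = 3 + (1/7)*8519 = 3 + 1217 = 1220)
w(f) = -23 (w(f) = 5*(-4) - 3 = -20 - 3 = -23)
w(M(-12)) + c = -23 + 1220 = 1197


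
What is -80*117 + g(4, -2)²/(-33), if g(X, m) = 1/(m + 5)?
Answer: -2779921/297 ≈ -9360.0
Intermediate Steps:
g(X, m) = 1/(5 + m)
-80*117 + g(4, -2)²/(-33) = -80*117 + (1/(5 - 2))²/(-33) = -9360 - (1/3)²/33 = -9360 - (⅓)²/33 = -9360 - 1/33*⅑ = -9360 - 1/297 = -2779921/297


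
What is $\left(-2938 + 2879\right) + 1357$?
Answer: $1298$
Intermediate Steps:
$\left(-2938 + 2879\right) + 1357 = -59 + 1357 = 1298$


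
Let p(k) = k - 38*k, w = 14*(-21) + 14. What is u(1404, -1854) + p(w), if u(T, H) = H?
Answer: 8506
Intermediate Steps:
w = -280 (w = -294 + 14 = -280)
p(k) = -37*k
u(1404, -1854) + p(w) = -1854 - 37*(-280) = -1854 + 10360 = 8506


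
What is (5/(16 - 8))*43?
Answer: 215/8 ≈ 26.875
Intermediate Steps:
(5/(16 - 8))*43 = (5/8)*43 = 215/8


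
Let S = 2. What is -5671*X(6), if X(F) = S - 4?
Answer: 11342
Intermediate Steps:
X(F) = -2 (X(F) = 2 - 4 = -2)
-5671*X(6) = -5671*(-2) = 11342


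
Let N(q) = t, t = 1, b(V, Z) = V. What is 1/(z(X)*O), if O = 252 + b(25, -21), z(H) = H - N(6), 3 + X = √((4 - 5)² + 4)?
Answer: -4/3047 - √5/3047 ≈ -0.0020466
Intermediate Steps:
X = -3 + √5 (X = -3 + √((4 - 5)² + 4) = -3 + √((-1)² + 4) = -3 + √(1 + 4) = -3 + √5 ≈ -0.76393)
N(q) = 1
z(H) = -1 + H (z(H) = H - 1*1 = H - 1 = -1 + H)
O = 277 (O = 252 + 25 = 277)
1/(z(X)*O) = 1/((-1 + (-3 + √5))*277) = 1/((-4 + √5)*277) = 1/(-1108 + 277*√5)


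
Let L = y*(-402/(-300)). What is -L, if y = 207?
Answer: -13869/50 ≈ -277.38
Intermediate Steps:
L = 13869/50 (L = 207*(-402/(-300)) = 207*(-402*(-1/300)) = 207*(67/50) = 13869/50 ≈ 277.38)
-L = -1*13869/50 = -13869/50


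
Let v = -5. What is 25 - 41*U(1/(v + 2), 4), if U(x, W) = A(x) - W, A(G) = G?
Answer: 608/3 ≈ 202.67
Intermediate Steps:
U(x, W) = x - W
25 - 41*U(1/(v + 2), 4) = 25 - 41*(1/(-5 + 2) - 1*4) = 25 - 41*(1/(-3) - 4) = 25 - 41*(-⅓ - 4) = 25 - 41*(-13/3) = 25 + 533/3 = 608/3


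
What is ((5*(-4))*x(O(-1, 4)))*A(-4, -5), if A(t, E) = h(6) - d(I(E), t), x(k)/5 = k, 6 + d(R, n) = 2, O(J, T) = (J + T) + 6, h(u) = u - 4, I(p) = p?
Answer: -5400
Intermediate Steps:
h(u) = -4 + u
O(J, T) = 6 + J + T
d(R, n) = -4 (d(R, n) = -6 + 2 = -4)
x(k) = 5*k
A(t, E) = 6 (A(t, E) = (-4 + 6) - 1*(-4) = 2 + 4 = 6)
((5*(-4))*x(O(-1, 4)))*A(-4, -5) = ((5*(-4))*(5*(6 - 1 + 4)))*6 = -100*9*6 = -20*45*6 = -900*6 = -5400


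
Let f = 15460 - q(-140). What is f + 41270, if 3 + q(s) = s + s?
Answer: 57013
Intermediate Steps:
q(s) = -3 + 2*s (q(s) = -3 + (s + s) = -3 + 2*s)
f = 15743 (f = 15460 - (-3 + 2*(-140)) = 15460 - (-3 - 280) = 15460 - 1*(-283) = 15460 + 283 = 15743)
f + 41270 = 15743 + 41270 = 57013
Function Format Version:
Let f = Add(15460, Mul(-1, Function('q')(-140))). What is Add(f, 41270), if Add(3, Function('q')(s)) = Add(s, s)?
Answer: 57013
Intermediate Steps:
Function('q')(s) = Add(-3, Mul(2, s)) (Function('q')(s) = Add(-3, Add(s, s)) = Add(-3, Mul(2, s)))
f = 15743 (f = Add(15460, Mul(-1, Add(-3, Mul(2, -140)))) = Add(15460, Mul(-1, Add(-3, -280))) = Add(15460, Mul(-1, -283)) = Add(15460, 283) = 15743)
Add(f, 41270) = Add(15743, 41270) = 57013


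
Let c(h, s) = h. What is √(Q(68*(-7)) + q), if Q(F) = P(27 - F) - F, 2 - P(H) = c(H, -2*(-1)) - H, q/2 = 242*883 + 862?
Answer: √429574 ≈ 655.42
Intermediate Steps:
q = 429096 (q = 2*(242*883 + 862) = 2*(213686 + 862) = 2*214548 = 429096)
P(H) = 2 (P(H) = 2 - (H - H) = 2 - 1*0 = 2 + 0 = 2)
Q(F) = 2 - F
√(Q(68*(-7)) + q) = √((2 - 68*(-7)) + 429096) = √((2 - 1*(-476)) + 429096) = √((2 + 476) + 429096) = √(478 + 429096) = √429574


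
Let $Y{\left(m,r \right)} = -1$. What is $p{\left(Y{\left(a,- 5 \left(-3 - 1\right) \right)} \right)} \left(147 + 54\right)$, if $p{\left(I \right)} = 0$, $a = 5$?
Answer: $0$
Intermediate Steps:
$p{\left(Y{\left(a,- 5 \left(-3 - 1\right) \right)} \right)} \left(147 + 54\right) = 0 \left(147 + 54\right) = 0 \cdot 201 = 0$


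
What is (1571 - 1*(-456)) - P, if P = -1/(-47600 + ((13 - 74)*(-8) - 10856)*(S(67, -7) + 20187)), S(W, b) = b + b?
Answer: 424050962127/209201264 ≈ 2027.0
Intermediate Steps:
S(W, b) = 2*b
P = 1/209201264 (P = -1/(-47600 + ((13 - 74)*(-8) - 10856)*(2*(-7) + 20187)) = -1/(-47600 + (-61*(-8) - 10856)*(-14 + 20187)) = -1/(-47600 + (488 - 10856)*20173) = -1/(-47600 - 10368*20173) = -1/(-47600 - 209153664) = -1/(-209201264) = -1*(-1/209201264) = 1/209201264 ≈ 4.7801e-9)
(1571 - 1*(-456)) - P = (1571 - 1*(-456)) - 1*1/209201264 = (1571 + 456) - 1/209201264 = 2027 - 1/209201264 = 424050962127/209201264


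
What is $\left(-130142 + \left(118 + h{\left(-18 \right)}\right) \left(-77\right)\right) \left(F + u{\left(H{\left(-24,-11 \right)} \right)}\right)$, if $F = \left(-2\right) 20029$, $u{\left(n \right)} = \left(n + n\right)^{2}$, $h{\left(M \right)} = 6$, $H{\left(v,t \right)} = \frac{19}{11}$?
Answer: $\frac{676878232060}{121} \approx 5.594 \cdot 10^{9}$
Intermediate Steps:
$H{\left(v,t \right)} = \frac{19}{11}$ ($H{\left(v,t \right)} = 19 \cdot \frac{1}{11} = \frac{19}{11}$)
$u{\left(n \right)} = 4 n^{2}$ ($u{\left(n \right)} = \left(2 n\right)^{2} = 4 n^{2}$)
$F = -40058$
$\left(-130142 + \left(118 + h{\left(-18 \right)}\right) \left(-77\right)\right) \left(F + u{\left(H{\left(-24,-11 \right)} \right)}\right) = \left(-130142 + \left(118 + 6\right) \left(-77\right)\right) \left(-40058 + 4 \left(\frac{19}{11}\right)^{2}\right) = \left(-130142 + 124 \left(-77\right)\right) \left(-40058 + 4 \cdot \frac{361}{121}\right) = \left(-130142 - 9548\right) \left(-40058 + \frac{1444}{121}\right) = \left(-139690\right) \left(- \frac{4845574}{121}\right) = \frac{676878232060}{121}$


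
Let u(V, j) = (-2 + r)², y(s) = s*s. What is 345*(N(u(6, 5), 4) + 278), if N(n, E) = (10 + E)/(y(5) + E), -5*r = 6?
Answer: 2786220/29 ≈ 96077.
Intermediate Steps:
r = -6/5 (r = -⅕*6 = -6/5 ≈ -1.2000)
y(s) = s²
u(V, j) = 256/25 (u(V, j) = (-2 - 6/5)² = (-16/5)² = 256/25)
N(n, E) = (10 + E)/(25 + E) (N(n, E) = (10 + E)/(5² + E) = (10 + E)/(25 + E))
345*(N(u(6, 5), 4) + 278) = 345*((10 + 4)/(25 + 4) + 278) = 345*(14/29 + 278) = 345*(8076/29) = 2786220/29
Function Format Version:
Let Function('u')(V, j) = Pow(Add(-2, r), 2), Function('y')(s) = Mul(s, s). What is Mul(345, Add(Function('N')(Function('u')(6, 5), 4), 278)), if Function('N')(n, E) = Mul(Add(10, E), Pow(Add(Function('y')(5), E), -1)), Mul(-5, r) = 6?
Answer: Rational(2786220, 29) ≈ 96077.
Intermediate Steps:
r = Rational(-6, 5) (r = Mul(Rational(-1, 5), 6) = Rational(-6, 5) ≈ -1.2000)
Function('y')(s) = Pow(s, 2)
Function('u')(V, j) = Rational(256, 25) (Function('u')(V, j) = Pow(Add(-2, Rational(-6, 5)), 2) = Pow(Rational(-16, 5), 2) = Rational(256, 25))
Function('N')(n, E) = Mul(Pow(Add(25, E), -1), Add(10, E)) (Function('N')(n, E) = Mul(Add(10, E), Pow(Add(Pow(5, 2), E), -1)) = Mul(Add(10, E), Pow(Add(25, E), -1)) = Mul(Pow(Add(25, E), -1), Add(10, E)))
Mul(345, Add(Function('N')(Function('u')(6, 5), 4), 278)) = Mul(345, Add(Mul(Pow(Add(25, 4), -1), Add(10, 4)), 278)) = Mul(345, Add(Mul(Pow(29, -1), 14), 278)) = Mul(345, Add(Mul(Rational(1, 29), 14), 278)) = Mul(345, Add(Rational(14, 29), 278)) = Mul(345, Rational(8076, 29)) = Rational(2786220, 29)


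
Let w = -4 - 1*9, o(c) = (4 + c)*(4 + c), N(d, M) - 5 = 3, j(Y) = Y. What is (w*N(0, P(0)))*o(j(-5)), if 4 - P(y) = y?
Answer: -104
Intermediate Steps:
P(y) = 4 - y
N(d, M) = 8 (N(d, M) = 5 + 3 = 8)
o(c) = (4 + c)²
w = -13 (w = -4 - 9 = -13)
(w*N(0, P(0)))*o(j(-5)) = (-13*8)*(4 - 5)² = -104*(-1)² = -104*1 = -104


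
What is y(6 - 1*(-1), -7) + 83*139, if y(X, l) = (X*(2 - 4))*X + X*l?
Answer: 11390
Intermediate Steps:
y(X, l) = -2*X² + X*l (y(X, l) = (X*(-2))*X + X*l = (-2*X)*X + X*l = -2*X² + X*l)
y(6 - 1*(-1), -7) + 83*139 = (6 - 1*(-1))*(-7 - 2*(6 - 1*(-1))) + 83*139 = (6 + 1)*(-7 - 2*(6 + 1)) + 11537 = 7*(-7 - 2*7) + 11537 = 7*(-7 - 14) + 11537 = 7*(-21) + 11537 = -147 + 11537 = 11390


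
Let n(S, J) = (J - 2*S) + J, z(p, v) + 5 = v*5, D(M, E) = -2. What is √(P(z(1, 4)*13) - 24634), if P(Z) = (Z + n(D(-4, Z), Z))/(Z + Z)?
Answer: I*√3746601690/390 ≈ 156.95*I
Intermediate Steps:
z(p, v) = -5 + 5*v (z(p, v) = -5 + v*5 = -5 + 5*v)
n(S, J) = -2*S + 2*J
P(Z) = (4 + 3*Z)/(2*Z) (P(Z) = (Z + (-2*(-2) + 2*Z))/(Z + Z) = (Z + (4 + 2*Z))/((2*Z)) = (4 + 3*Z)*(1/(2*Z)) = (4 + 3*Z)/(2*Z))
√(P(z(1, 4)*13) - 24634) = √((3/2 + 2/(((-5 + 5*4)*13))) - 24634) = √((3/2 + 2/(((-5 + 20)*13))) - 24634) = √((3/2 + 2/((15*13))) - 24634) = √((3/2 + 2/195) - 24634) = √(589/390 - 24634) = √(-9606671/390) = I*√3746601690/390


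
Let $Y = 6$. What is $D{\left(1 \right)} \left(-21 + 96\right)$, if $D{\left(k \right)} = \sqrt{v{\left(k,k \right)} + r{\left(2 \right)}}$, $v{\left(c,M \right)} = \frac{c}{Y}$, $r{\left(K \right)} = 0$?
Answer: $\frac{25 \sqrt{6}}{2} \approx 30.619$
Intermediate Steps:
$v{\left(c,M \right)} = \frac{c}{6}$
$D{\left(k \right)} = \frac{\sqrt{6} \sqrt{k}}{6}$ ($D{\left(k \right)} = \sqrt{\frac{k}{6} + 0} = \sqrt{\frac{k}{6}} = \frac{\sqrt{6} \sqrt{k}}{6}$)
$D{\left(1 \right)} \left(-21 + 96\right) = \frac{\sqrt{6} \sqrt{1}}{6} \left(-21 + 96\right) = \frac{1}{6} \sqrt{6} \cdot 1 \cdot 75 = \frac{\sqrt{6}}{6} \cdot 75 = \frac{25 \sqrt{6}}{2}$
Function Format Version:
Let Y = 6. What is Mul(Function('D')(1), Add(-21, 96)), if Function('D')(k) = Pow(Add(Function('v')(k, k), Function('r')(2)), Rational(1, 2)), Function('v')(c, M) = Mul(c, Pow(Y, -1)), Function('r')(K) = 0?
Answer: Mul(Rational(25, 2), Pow(6, Rational(1, 2))) ≈ 30.619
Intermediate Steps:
Function('v')(c, M) = Mul(Rational(1, 6), c) (Function('v')(c, M) = Mul(c, Pow(6, -1)) = Mul(c, Rational(1, 6)) = Mul(Rational(1, 6), c))
Function('D')(k) = Mul(Rational(1, 6), Pow(6, Rational(1, 2)), Pow(k, Rational(1, 2))) (Function('D')(k) = Pow(Add(Mul(Rational(1, 6), k), 0), Rational(1, 2)) = Pow(Mul(Rational(1, 6), k), Rational(1, 2)) = Mul(Rational(1, 6), Pow(6, Rational(1, 2)), Pow(k, Rational(1, 2))))
Mul(Function('D')(1), Add(-21, 96)) = Mul(Mul(Rational(1, 6), Pow(6, Rational(1, 2)), Pow(1, Rational(1, 2))), Add(-21, 96)) = Mul(Mul(Rational(1, 6), Pow(6, Rational(1, 2)), 1), 75) = Mul(Mul(Rational(1, 6), Pow(6, Rational(1, 2))), 75) = Mul(Rational(25, 2), Pow(6, Rational(1, 2)))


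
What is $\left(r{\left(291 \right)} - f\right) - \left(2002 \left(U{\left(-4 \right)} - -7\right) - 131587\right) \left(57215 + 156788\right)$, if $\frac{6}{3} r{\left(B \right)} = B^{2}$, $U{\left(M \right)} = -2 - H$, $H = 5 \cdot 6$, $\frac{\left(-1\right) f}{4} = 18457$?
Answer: $\frac{77741958159}{2} \approx 3.8871 \cdot 10^{10}$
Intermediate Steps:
$f = -73828$ ($f = \left(-4\right) 18457 = -73828$)
$H = 30$
$U{\left(M \right)} = -32$ ($U{\left(M \right)} = -2 - 30 = -32$)
$r{\left(B \right)} = \frac{B^{2}}{2}$
$\left(r{\left(291 \right)} - f\right) - \left(2002 \left(U{\left(-4 \right)} - -7\right) - 131587\right) \left(57215 + 156788\right) = \left(\frac{291^{2}}{2} - -73828\right) - \left(2002 \left(-32 - -7\right) - 131587\right) \left(57215 + 156788\right) = \left(\frac{1}{2} \cdot 84681 + 73828\right) - \left(2002 \left(-32 + 7\right) - 131587\right) 214003 = \left(\frac{84681}{2} + 73828\right) - \left(2002 \left(-25\right) - 131587\right) 214003 = \frac{232337}{2} - \left(-50050 - 131587\right) 214003 = \frac{232337}{2} - \left(-181637\right) 214003 = \frac{232337}{2} - -38870862911 = \frac{232337}{2} + 38870862911 = \frac{77741958159}{2}$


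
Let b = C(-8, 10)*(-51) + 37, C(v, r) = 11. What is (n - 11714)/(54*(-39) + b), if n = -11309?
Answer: 23023/2630 ≈ 8.7540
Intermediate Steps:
b = -524 (b = 11*(-51) + 37 = -561 + 37 = -524)
(n - 11714)/(54*(-39) + b) = (-11309 - 11714)/(54*(-39) - 524) = -23023/(-2106 - 524) = -23023/(-2630) = -23023*(-1/2630) = 23023/2630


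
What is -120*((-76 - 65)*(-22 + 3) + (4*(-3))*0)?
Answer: -321480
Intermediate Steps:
-120*((-76 - 65)*(-22 + 3) + (4*(-3))*0) = -120*(-141*(-19) - 12*0) = -120*(2679 + 0) = -120*2679 = -321480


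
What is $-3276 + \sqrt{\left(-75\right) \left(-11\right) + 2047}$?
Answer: $-3276 + 2 \sqrt{718} \approx -3222.4$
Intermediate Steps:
$-3276 + \sqrt{\left(-75\right) \left(-11\right) + 2047} = -3276 + \sqrt{825 + 2047} = -3276 + \sqrt{2872} = -3276 + 2 \sqrt{718}$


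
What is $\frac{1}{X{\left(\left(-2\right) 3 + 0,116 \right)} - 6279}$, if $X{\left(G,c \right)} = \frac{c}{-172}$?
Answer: $- \frac{43}{270026} \approx -0.00015924$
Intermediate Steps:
$X{\left(G,c \right)} = - \frac{c}{172}$ ($X{\left(G,c \right)} = c \left(- \frac{1}{172}\right) = - \frac{c}{172}$)
$\frac{1}{X{\left(\left(-2\right) 3 + 0,116 \right)} - 6279} = \frac{1}{\left(- \frac{1}{172}\right) 116 - 6279} = \frac{1}{- \frac{29}{43} - 6279} = \frac{1}{- \frac{270026}{43}} = - \frac{43}{270026}$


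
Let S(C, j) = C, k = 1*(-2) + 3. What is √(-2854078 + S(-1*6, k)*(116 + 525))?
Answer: 2*I*√714481 ≈ 1690.5*I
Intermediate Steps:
k = 1 (k = -2 + 3 = 1)
√(-2854078 + S(-1*6, k)*(116 + 525)) = √(-2854078 + (-1*6)*(116 + 525)) = √(-2854078 - 6*641) = √(-2854078 - 3846) = √(-2857924) = 2*I*√714481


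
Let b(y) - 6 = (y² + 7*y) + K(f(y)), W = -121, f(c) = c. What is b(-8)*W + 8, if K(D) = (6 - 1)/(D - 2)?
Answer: -3251/2 ≈ -1625.5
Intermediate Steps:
K(D) = 5/(-2 + D)
b(y) = 6 + y² + 5/(-2 + y) + 7*y (b(y) = 6 + ((y² + 7*y) + 5/(-2 + y)) = 6 + (y² + 5/(-2 + y) + 7*y) = 6 + y² + 5/(-2 + y) + 7*y)
b(-8)*W + 8 = ((5 + (-2 - 8)*(6 + (-8)² + 7*(-8)))/(-2 - 8))*(-121) + 8 = ((5 - 10*(6 + 64 - 56))/(-10))*(-121) + 8 = -(5 - 10*14)/10*(-121) + 8 = -(5 - 140)/10*(-121) + 8 = -⅒*(-135)*(-121) + 8 = (27/2)*(-121) + 8 = -3267/2 + 8 = -3251/2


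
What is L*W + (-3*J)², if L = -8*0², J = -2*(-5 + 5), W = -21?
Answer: 0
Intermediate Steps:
J = 0 (J = -2*0 = 0)
L = 0 (L = -8*0 = 0)
L*W + (-3*J)² = 0*(-21) + (-3*0)² = 0 + 0² = 0 + 0 = 0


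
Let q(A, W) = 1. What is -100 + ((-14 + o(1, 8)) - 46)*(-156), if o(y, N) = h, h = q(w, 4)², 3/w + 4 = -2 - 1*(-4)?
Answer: 9104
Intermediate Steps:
w = -3/2 (w = 3/(-4 + (-2 - 1*(-4))) = 3/(-4 + (-2 + 4)) = 3/(-4 + 2) = 3/(-2) = 3*(-½) = -3/2 ≈ -1.5000)
h = 1 (h = 1² = 1)
o(y, N) = 1
-100 + ((-14 + o(1, 8)) - 46)*(-156) = -100 + ((-14 + 1) - 46)*(-156) = -100 + (-13 - 46)*(-156) = -100 - 59*(-156) = -100 + 9204 = 9104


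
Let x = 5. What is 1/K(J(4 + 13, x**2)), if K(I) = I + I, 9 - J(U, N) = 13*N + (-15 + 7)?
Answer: -1/616 ≈ -0.0016234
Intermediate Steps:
J(U, N) = 17 - 13*N (J(U, N) = 9 - (13*N + (-15 + 7)) = 9 - (13*N - 8) = 9 - (-8 + 13*N) = 9 + (8 - 13*N) = 17 - 13*N)
K(I) = 2*I
1/K(J(4 + 13, x**2)) = 1/(2*(17 - 13*5**2)) = 1/(2*(17 - 13*25)) = 1/(2*(17 - 325)) = 1/(2*(-308)) = 1/(-616) = -1/616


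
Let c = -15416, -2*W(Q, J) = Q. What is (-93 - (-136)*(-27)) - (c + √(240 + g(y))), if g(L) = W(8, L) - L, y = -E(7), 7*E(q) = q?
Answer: 11651 - √237 ≈ 11636.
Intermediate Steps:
W(Q, J) = -Q/2
E(q) = q/7
y = -1 (y = -7/7 = -1*1 = -1)
g(L) = -4 - L (g(L) = -½*8 - L = -4 - L)
(-93 - (-136)*(-27)) - (c + √(240 + g(y))) = (-93 - (-136)*(-27)) - (-15416 + √(240 + (-4 - 1*(-1)))) = (-93 - 34*108) - (-15416 + √(240 + (-4 + 1))) = (-93 - 3672) - (-15416 + √(240 - 3)) = -3765 - (-15416 + √237) = -3765 + (15416 - √237) = 11651 - √237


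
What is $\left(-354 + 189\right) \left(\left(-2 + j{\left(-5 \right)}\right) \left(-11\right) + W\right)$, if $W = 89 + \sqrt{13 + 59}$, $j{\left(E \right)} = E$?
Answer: $-27390 - 990 \sqrt{2} \approx -28790.0$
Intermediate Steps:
$W = 89 + 6 \sqrt{2}$ ($W = 89 + \sqrt{72} = 89 + 6 \sqrt{2} \approx 97.485$)
$\left(-354 + 189\right) \left(\left(-2 + j{\left(-5 \right)}\right) \left(-11\right) + W\right) = \left(-354 + 189\right) \left(\left(-2 - 5\right) \left(-11\right) + \left(89 + 6 \sqrt{2}\right)\right) = - 165 \left(\left(-7\right) \left(-11\right) + \left(89 + 6 \sqrt{2}\right)\right) = - 165 \left(77 + \left(89 + 6 \sqrt{2}\right)\right) = - 165 \left(166 + 6 \sqrt{2}\right) = -27390 - 990 \sqrt{2}$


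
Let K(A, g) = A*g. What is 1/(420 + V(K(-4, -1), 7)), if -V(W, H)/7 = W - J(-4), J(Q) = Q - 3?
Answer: 1/343 ≈ 0.0029155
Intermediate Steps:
J(Q) = -3 + Q
V(W, H) = -49 - 7*W (V(W, H) = -7*(W - (-3 - 4)) = -7*(W - 1*(-7)) = -7*(W + 7) = -7*(7 + W) = -49 - 7*W)
1/(420 + V(K(-4, -1), 7)) = 1/(420 + (-49 - (-28)*(-1))) = 1/(420 + (-49 - 7*4)) = 1/(420 + (-49 - 28)) = 1/(420 - 77) = 1/343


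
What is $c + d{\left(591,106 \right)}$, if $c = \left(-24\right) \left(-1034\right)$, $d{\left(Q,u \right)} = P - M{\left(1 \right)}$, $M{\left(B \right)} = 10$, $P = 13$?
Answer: $24819$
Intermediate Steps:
$d{\left(Q,u \right)} = 3$ ($d{\left(Q,u \right)} = 13 - 10 = 3$)
$c = 24816$
$c + d{\left(591,106 \right)} = 24816 + 3 = 24819$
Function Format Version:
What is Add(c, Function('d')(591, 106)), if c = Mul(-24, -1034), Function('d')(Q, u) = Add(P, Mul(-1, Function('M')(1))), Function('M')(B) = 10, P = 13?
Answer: 24819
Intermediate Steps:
Function('d')(Q, u) = 3 (Function('d')(Q, u) = Add(13, Mul(-1, 10)) = Add(13, -10) = 3)
c = 24816
Add(c, Function('d')(591, 106)) = Add(24816, 3) = 24819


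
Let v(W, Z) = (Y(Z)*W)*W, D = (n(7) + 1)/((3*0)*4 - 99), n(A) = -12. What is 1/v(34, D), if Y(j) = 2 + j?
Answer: 9/21964 ≈ 0.00040976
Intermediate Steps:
D = 1/9 (D = (-12 + 1)/((3*0)*4 - 99) = -11/(0*4 - 99) = -11/(0 - 99) = -11/(-99) = -11*(-1/99) = 1/9 ≈ 0.11111)
v(W, Z) = W**2*(2 + Z) (v(W, Z) = ((2 + Z)*W)*W = (W*(2 + Z))*W = W**2*(2 + Z))
1/v(34, D) = 1/(34**2*(2 + 1/9)) = 1/(1156*(19/9)) = 1/(21964/9) = 9/21964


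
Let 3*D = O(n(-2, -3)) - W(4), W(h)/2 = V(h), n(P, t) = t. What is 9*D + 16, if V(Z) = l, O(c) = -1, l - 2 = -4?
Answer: 25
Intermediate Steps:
l = -2 (l = 2 - 4 = -2)
V(Z) = -2
W(h) = -4 (W(h) = 2*(-2) = -4)
D = 1 (D = (-1 - 1*(-4))/3 = (-1 + 4)/3 = (1/3)*3 = 1)
9*D + 16 = 9*1 + 16 = 9 + 16 = 25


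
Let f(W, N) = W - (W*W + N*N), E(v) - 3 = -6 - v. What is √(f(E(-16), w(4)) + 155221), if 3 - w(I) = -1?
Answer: √155049 ≈ 393.76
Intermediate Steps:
w(I) = 4 (w(I) = 3 - 1*(-1) = 3 + 1 = 4)
E(v) = -3 - v (E(v) = 3 + (-6 - v) = -3 - v)
f(W, N) = W - N² - W² (f(W, N) = W - (W² + N²) = W - (N² + W²) = W + (-N² - W²) = W - N² - W²)
√(f(E(-16), w(4)) + 155221) = √(((-3 - 1*(-16)) - 1*4² - (-3 - 1*(-16))²) + 155221) = √(((-3 + 16) - 1*16 - (-3 + 16)²) + 155221) = √((13 - 16 - 1*13²) + 155221) = √((13 - 16 - 1*169) + 155221) = √((13 - 16 - 169) + 155221) = √(-172 + 155221) = √155049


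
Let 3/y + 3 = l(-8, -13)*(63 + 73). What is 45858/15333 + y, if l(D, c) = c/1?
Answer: 27056173/9051581 ≈ 2.9891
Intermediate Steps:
l(D, c) = c (l(D, c) = c*1 = c)
y = -3/1771 (y = 3/(-3 - 13*(63 + 73)) = 3/(-3 - 13*136) = 3/(-3 - 1768) = 3/(-1771) = 3*(-1/1771) = -3/1771 ≈ -0.0016940)
45858/15333 + y = 45858/15333 - 3/1771 = 45858*(1/15333) - 3/1771 = 15286/5111 - 3/1771 = 27056173/9051581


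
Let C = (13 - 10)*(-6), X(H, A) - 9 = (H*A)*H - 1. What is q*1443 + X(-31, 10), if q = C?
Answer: -16356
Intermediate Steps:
X(H, A) = 8 + A*H**2 (X(H, A) = 9 + ((H*A)*H - 1) = 9 + ((A*H)*H - 1) = 9 + (A*H**2 - 1) = 9 + (-1 + A*H**2) = 8 + A*H**2)
C = -18 (C = 3*(-6) = -18)
q = -18
q*1443 + X(-31, 10) = -18*1443 + (8 + 10*(-31)**2) = -25974 + (8 + 10*961) = -25974 + (8 + 9610) = -25974 + 9618 = -16356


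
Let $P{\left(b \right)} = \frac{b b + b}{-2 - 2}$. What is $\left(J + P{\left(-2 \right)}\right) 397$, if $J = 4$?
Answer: $\frac{2779}{2} \approx 1389.5$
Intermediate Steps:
$P{\left(b \right)} = - \frac{b}{4} - \frac{b^{2}}{4}$ ($P{\left(b \right)} = \frac{b^{2} + b}{-4} = \left(b + b^{2}\right) \left(- \frac{1}{4}\right) = - \frac{b}{4} - \frac{b^{2}}{4}$)
$\left(J + P{\left(-2 \right)}\right) 397 = \left(4 - - \frac{1 - 2}{2}\right) 397 = \left(4 - \left(- \frac{1}{2}\right) \left(-1\right)\right) 397 = \left(4 - \frac{1}{2}\right) 397 = \frac{7}{2} \cdot 397 = \frac{2779}{2}$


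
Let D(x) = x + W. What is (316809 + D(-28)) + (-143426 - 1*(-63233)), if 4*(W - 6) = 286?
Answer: 473331/2 ≈ 2.3667e+5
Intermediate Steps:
W = 155/2 (W = 6 + (1/4)*286 = 6 + 143/2 = 155/2 ≈ 77.500)
D(x) = 155/2 + x (D(x) = x + 155/2 = 155/2 + x)
(316809 + D(-28)) + (-143426 - 1*(-63233)) = (316809 + (155/2 - 28)) + (-143426 - 1*(-63233)) = (316809 + 99/2) + (-143426 + 63233) = 633717/2 - 80193 = 473331/2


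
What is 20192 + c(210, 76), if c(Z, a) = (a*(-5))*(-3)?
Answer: 21332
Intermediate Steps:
c(Z, a) = 15*a (c(Z, a) = -5*a*(-3) = 15*a)
20192 + c(210, 76) = 20192 + 15*76 = 20192 + 1140 = 21332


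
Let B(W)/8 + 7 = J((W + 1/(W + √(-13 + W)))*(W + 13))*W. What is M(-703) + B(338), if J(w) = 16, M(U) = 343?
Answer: 43551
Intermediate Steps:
B(W) = -56 + 128*W (B(W) = -56 + 8*(16*W) = -56 + 128*W)
M(-703) + B(338) = 343 + (-56 + 128*338) = 343 + (-56 + 43264) = 343 + 43208 = 43551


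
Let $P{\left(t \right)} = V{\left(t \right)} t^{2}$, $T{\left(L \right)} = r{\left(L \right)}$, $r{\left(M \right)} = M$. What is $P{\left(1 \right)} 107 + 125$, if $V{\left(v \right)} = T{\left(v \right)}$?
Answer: $232$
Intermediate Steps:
$T{\left(L \right)} = L$
$V{\left(v \right)} = v$
$P{\left(t \right)} = t^{3}$ ($P{\left(t \right)} = t t^{2} = t^{3}$)
$P{\left(1 \right)} 107 + 125 = 1^{3} \cdot 107 + 125 = 1 \cdot 107 + 125 = 107 + 125 = 232$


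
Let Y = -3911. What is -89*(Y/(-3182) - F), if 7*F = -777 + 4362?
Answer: 1012828277/22274 ≈ 45471.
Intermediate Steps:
F = 3585/7 (F = (-777 + 4362)/7 = (⅐)*3585 = 3585/7 ≈ 512.14)
-89*(Y/(-3182) - F) = -89*(-3911/(-3182) - 1*3585/7) = -89*(-3911*(-1/3182) - 3585/7) = -89*(3911/3182 - 3585/7) = -89*(-11380093/22274) = 1012828277/22274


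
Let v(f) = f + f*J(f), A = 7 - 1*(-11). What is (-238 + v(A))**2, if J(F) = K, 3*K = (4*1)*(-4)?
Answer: 99856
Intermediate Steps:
A = 18 (A = 7 + 11 = 18)
K = -16/3 (K = ((4*1)*(-4))/3 = (4*(-4))/3 = (1/3)*(-16) = -16/3 ≈ -5.3333)
J(F) = -16/3
v(f) = -13*f/3 (v(f) = f + f*(-16/3) = f - 16*f/3 = -13*f/3)
(-238 + v(A))**2 = (-238 - 13/3*18)**2 = (-238 - 78)**2 = (-316)**2 = 99856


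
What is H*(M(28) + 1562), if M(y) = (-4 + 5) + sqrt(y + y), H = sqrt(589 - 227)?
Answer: sqrt(362)*(1563 + 2*sqrt(14)) ≈ 29880.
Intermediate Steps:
H = sqrt(362) ≈ 19.026
M(y) = 1 + sqrt(2)*sqrt(y) (M(y) = 1 + sqrt(2*y) = 1 + sqrt(2)*sqrt(y))
H*(M(28) + 1562) = sqrt(362)*((1 + sqrt(2)*sqrt(28)) + 1562) = sqrt(362)*((1 + sqrt(2)*(2*sqrt(7))) + 1562) = sqrt(362)*((1 + 2*sqrt(14)) + 1562) = sqrt(362)*(1563 + 2*sqrt(14))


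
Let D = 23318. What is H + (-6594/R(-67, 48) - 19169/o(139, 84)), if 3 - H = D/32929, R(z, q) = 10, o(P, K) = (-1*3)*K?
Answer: -24107691131/41490540 ≈ -581.04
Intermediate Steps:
o(P, K) = -3*K
H = 75469/32929 (H = 3 - 23318/32929 = 75469/32929 ≈ 2.2919)
H + (-6594/R(-67, 48) - 19169/o(139, 84)) = 75469/32929 + (-6594/10 - 19169/((-3*84))) = 75469/32929 + (-6594*⅒ - 19169/(-252)) = 75469/32929 + (-3297/5 - 19169*(-1/252)) = 75469/32929 + (-3297/5 + 19169/252) = 75469/32929 - 734999/1260 = -24107691131/41490540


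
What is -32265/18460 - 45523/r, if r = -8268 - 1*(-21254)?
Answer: -125934787/23972156 ≈ -5.2534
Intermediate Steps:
r = 12986 (r = -8268 + 21254 = 12986)
-32265/18460 - 45523/r = -32265/18460 - 45523/12986 = -32265*1/18460 - 45523*1/12986 = -6453/3692 - 45523/12986 = -125934787/23972156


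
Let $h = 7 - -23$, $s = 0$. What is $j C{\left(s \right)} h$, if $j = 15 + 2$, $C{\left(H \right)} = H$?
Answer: $0$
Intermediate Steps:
$j = 17$
$h = 30$ ($h = 7 + 23 = 30$)
$j C{\left(s \right)} h = 17 \cdot 0 \cdot 30 = 0 \cdot 30 = 0$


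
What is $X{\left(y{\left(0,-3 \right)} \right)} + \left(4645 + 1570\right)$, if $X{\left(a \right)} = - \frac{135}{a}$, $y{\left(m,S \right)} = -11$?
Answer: $\frac{68500}{11} \approx 6227.3$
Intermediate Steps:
$X{\left(y{\left(0,-3 \right)} \right)} + \left(4645 + 1570\right) = - \frac{135}{-11} + \left(4645 + 1570\right) = \left(-135\right) \left(- \frac{1}{11}\right) + 6215 = \frac{135}{11} + 6215 = \frac{68500}{11}$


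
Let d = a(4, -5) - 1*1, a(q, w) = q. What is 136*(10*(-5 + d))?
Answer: -2720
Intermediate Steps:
d = 3 (d = 4 - 1*1 = 4 - 1 = 3)
136*(10*(-5 + d)) = 136*(10*(-5 + 3)) = 136*(10*(-2)) = 136*(-20) = -2720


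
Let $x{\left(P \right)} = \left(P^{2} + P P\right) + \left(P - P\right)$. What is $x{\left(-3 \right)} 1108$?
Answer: $19944$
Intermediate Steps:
$x{\left(P \right)} = 2 P^{2}$ ($x{\left(P \right)} = \left(P^{2} + P^{2}\right) + 0 = 2 P^{2} + 0 = 2 P^{2}$)
$x{\left(-3 \right)} 1108 = 2 \left(-3\right)^{2} \cdot 1108 = 2 \cdot 9 \cdot 1108 = 18 \cdot 1108 = 19944$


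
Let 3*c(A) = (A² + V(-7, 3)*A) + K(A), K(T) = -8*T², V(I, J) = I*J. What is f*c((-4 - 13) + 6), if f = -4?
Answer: 2464/3 ≈ 821.33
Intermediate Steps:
c(A) = -7*A - 7*A²/3 (c(A) = ((A² + (-7*3)*A) - 8*A²)/3 = ((A² - 21*A) - 8*A²)/3 = (-21*A - 7*A²)/3 = -7*A - 7*A²/3)
f*c((-4 - 13) + 6) = -28*((-4 - 13) + 6)*(-3 - ((-4 - 13) + 6))/3 = -28*(-17 + 6)*(-3 - (-17 + 6))/3 = -28*(-11)*(-3 - 1*(-11))/3 = -28*(-11)*(-3 + 11)/3 = -28*(-11)*8/3 = -4*(-616/3) = 2464/3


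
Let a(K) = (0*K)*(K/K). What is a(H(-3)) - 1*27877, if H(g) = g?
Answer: -27877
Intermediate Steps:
a(K) = 0 (a(K) = 0*1 = 0)
a(H(-3)) - 1*27877 = 0 - 1*27877 = 0 - 27877 = -27877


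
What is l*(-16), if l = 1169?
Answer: -18704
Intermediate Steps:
l*(-16) = 1169*(-16) = -18704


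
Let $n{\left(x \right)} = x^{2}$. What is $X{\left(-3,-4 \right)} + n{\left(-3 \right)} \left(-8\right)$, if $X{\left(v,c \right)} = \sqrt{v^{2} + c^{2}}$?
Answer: $-67$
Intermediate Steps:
$X{\left(v,c \right)} = \sqrt{c^{2} + v^{2}}$
$X{\left(-3,-4 \right)} + n{\left(-3 \right)} \left(-8\right) = \sqrt{\left(-4\right)^{2} + \left(-3\right)^{2}} + \left(-3\right)^{2} \left(-8\right) = \sqrt{16 + 9} + 9 \left(-8\right) = \sqrt{25} - 72 = 5 - 72 = -67$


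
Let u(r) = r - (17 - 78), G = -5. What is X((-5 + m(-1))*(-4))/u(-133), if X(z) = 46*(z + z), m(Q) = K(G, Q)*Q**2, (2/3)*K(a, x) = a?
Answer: -575/9 ≈ -63.889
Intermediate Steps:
u(r) = 61 + r (u(r) = r - 1*(-61) = r + 61 = 61 + r)
K(a, x) = 3*a/2
m(Q) = -15*Q**2/2 (m(Q) = ((3/2)*(-5))*Q**2 = -15*Q**2/2)
X(z) = 92*z (X(z) = 46*(2*z) = 92*z)
X((-5 + m(-1))*(-4))/u(-133) = (92*((-5 - 15/2*(-1)**2)*(-4)))/(61 - 133) = (92*((-5 - 15/2*1)*(-4)))/(-72) = (92*((-5 - 15/2)*(-4)))*(-1/72) = (92*(-25/2*(-4)))*(-1/72) = (92*50)*(-1/72) = 4600*(-1/72) = -575/9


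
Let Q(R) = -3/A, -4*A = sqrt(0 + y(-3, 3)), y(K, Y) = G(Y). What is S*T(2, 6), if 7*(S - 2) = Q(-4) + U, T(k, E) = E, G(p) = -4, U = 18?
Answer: 192/7 - 36*I/7 ≈ 27.429 - 5.1429*I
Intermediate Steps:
y(K, Y) = -4
A = -I/2 (A = -sqrt(0 - 4)/4 = -I/2 ≈ -0.5*I)
Q(R) = -6*I (Q(R) = -3*2*I = -6*I)
S = 32/7 - 6*I/7 (S = 2 + (-6*I + 18)/7 = 2 + (18 - 6*I)/7 = 2 + (18/7 - 6*I/7) = 32/7 - 6*I/7 ≈ 4.5714 - 0.85714*I)
S*T(2, 6) = (32/7 - 6*I/7)*6 = 192/7 - 36*I/7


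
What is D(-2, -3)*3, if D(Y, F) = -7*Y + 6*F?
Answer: -12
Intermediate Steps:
D(-2, -3)*3 = (-7*(-2) + 6*(-3))*3 = (14 - 18)*3 = -4*3 = -12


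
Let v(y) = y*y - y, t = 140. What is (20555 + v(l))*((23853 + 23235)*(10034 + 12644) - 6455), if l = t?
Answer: 42730226188135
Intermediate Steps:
l = 140
v(y) = y² - y
(20555 + v(l))*((23853 + 23235)*(10034 + 12644) - 6455) = (20555 + 140*(-1 + 140))*((23853 + 23235)*(10034 + 12644) - 6455) = (20555 + 140*139)*(47088*22678 - 6455) = (20555 + 19460)*(1067861664 - 6455) = 40015*1067855209 = 42730226188135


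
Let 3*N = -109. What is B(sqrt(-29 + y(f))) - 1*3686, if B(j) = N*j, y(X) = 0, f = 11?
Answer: -3686 - 109*I*sqrt(29)/3 ≈ -3686.0 - 195.66*I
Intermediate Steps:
N = -109/3 (N = (1/3)*(-109) = -109/3 ≈ -36.333)
B(j) = -109*j/3
B(sqrt(-29 + y(f))) - 1*3686 = -109*sqrt(-29 + 0)/3 - 1*3686 = -109*I*sqrt(29)/3 - 3686 = -3686 - 109*I*sqrt(29)/3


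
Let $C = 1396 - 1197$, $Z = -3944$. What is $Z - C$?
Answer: $-4143$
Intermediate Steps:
$C = 199$ ($C = 1396 - 1197 = 199$)
$Z - C = -3944 - 199 = -4143$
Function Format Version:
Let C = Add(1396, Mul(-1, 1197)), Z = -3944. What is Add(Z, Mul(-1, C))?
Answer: -4143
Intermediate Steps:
C = 199 (C = Add(1396, -1197) = 199)
Add(Z, Mul(-1, C)) = Add(-3944, Mul(-1, 199)) = Add(-3944, -199) = -4143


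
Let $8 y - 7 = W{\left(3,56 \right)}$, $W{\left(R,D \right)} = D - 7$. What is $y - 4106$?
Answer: $-4099$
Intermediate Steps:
$W{\left(R,D \right)} = -7 + D$ ($W{\left(R,D \right)} = D - 7 = -7 + D$)
$y = 7$ ($y = \frac{7}{8} + \frac{-7 + 56}{8} = \frac{7}{8} + \frac{1}{8} \cdot 49 = \frac{7}{8} + \frac{49}{8} = 7$)
$y - 4106 = 7 - 4106 = -4099$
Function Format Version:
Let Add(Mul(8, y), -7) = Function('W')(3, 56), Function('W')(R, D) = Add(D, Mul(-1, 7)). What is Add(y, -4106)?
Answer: -4099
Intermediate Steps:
Function('W')(R, D) = Add(-7, D) (Function('W')(R, D) = Add(D, -7) = Add(-7, D))
y = 7 (y = Add(Rational(7, 8), Mul(Rational(1, 8), Add(-7, 56))) = Add(Rational(7, 8), Mul(Rational(1, 8), 49)) = Add(Rational(7, 8), Rational(49, 8)) = 7)
Add(y, -4106) = Add(7, -4106) = -4099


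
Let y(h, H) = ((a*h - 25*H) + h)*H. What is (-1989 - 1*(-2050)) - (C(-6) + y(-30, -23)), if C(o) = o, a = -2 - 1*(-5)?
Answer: 10532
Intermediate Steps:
a = 3 (a = -2 + 5 = 3)
y(h, H) = H*(-25*H + 4*h) (y(h, H) = ((3*h - 25*H) + h)*H = ((-25*H + 3*h) + h)*H = (-25*H + 4*h)*H = H*(-25*H + 4*h))
(-1989 - 1*(-2050)) - (C(-6) + y(-30, -23)) = (-1989 - 1*(-2050)) - (-6 - 23*(-25*(-23) + 4*(-30))) = (-1989 + 2050) - (-6 - 23*(575 - 120)) = 61 - (-6 - 23*455) = 61 - (-6 - 10465) = 61 - 1*(-10471) = 61 + 10471 = 10532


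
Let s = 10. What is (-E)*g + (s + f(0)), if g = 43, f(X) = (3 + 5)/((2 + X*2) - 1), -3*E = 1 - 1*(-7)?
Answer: 398/3 ≈ 132.67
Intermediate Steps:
E = -8/3 (E = -(1 - 1*(-7))/3 = -(1 + 7)/3 = -1/3*8 = -8/3 ≈ -2.6667)
f(X) = 8/(1 + 2*X) (f(X) = 8/((2 + 2*X) - 1) = 8/(1 + 2*X))
(-E)*g + (s + f(0)) = -1*(-8/3)*43 + (10 + 8/(1 + 2*0)) = (8/3)*43 + (10 + 8/(1 + 0)) = 344/3 + (10 + 8/1) = 344/3 + (10 + 8*1) = 344/3 + (10 + 8) = 344/3 + 18 = 398/3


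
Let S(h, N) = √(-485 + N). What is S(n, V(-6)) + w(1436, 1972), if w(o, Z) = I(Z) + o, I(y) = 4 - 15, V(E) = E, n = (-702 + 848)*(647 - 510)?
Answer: 1425 + I*√491 ≈ 1425.0 + 22.159*I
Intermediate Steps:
n = 20002 (n = 146*137 = 20002)
I(y) = -11
w(o, Z) = -11 + o
S(n, V(-6)) + w(1436, 1972) = √(-485 - 6) + (-11 + 1436) = √(-491) + 1425 = I*√491 + 1425 = 1425 + I*√491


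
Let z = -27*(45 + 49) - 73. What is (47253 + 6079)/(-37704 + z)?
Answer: -53332/40315 ≈ -1.3229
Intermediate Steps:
z = -2611 (z = -27*94 - 73 = -2538 - 73 = -2611)
(47253 + 6079)/(-37704 + z) = (47253 + 6079)/(-37704 - 2611) = 53332/(-40315) = 53332*(-1/40315) = -53332/40315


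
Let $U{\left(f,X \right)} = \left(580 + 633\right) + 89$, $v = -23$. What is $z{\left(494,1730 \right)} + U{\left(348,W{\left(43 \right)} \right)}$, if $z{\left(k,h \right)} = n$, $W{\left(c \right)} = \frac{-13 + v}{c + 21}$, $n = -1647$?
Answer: $-345$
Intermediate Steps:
$W{\left(c \right)} = - \frac{36}{21 + c}$ ($W{\left(c \right)} = \frac{-13 - 23}{c + 21} = - \frac{36}{21 + c}$)
$U{\left(f,X \right)} = 1302$ ($U{\left(f,X \right)} = 1213 + 89 = 1302$)
$z{\left(k,h \right)} = -1647$
$z{\left(494,1730 \right)} + U{\left(348,W{\left(43 \right)} \right)} = -1647 + 1302 = -345$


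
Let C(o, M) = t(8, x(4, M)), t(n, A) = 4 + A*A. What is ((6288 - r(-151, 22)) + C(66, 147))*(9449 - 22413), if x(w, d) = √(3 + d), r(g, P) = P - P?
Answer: -83514088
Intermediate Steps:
r(g, P) = 0
t(n, A) = 4 + A²
C(o, M) = 7 + M (C(o, M) = 4 + (√(3 + M))² = 4 + (3 + M) = 7 + M)
((6288 - r(-151, 22)) + C(66, 147))*(9449 - 22413) = ((6288 - 1*0) + (7 + 147))*(9449 - 22413) = ((6288 + 0) + 154)*(-12964) = (6288 + 154)*(-12964) = 6442*(-12964) = -83514088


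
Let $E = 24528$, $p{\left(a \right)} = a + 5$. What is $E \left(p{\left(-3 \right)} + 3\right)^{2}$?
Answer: $613200$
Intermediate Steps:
$p{\left(a \right)} = 5 + a$
$E \left(p{\left(-3 \right)} + 3\right)^{2} = 24528 \left(\left(5 - 3\right) + 3\right)^{2} = 24528 \left(2 + 3\right)^{2} = 24528 \cdot 5^{2} = 24528 \cdot 25 = 613200$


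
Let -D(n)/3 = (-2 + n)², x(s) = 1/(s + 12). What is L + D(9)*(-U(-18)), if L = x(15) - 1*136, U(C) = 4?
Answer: 12205/27 ≈ 452.04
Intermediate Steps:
x(s) = 1/(12 + s)
D(n) = -3*(-2 + n)²
L = -3671/27 (L = 1/(12 + 15) - 1*136 = 1/27 - 136 = -3671/27 ≈ -135.96)
L + D(9)*(-U(-18)) = -3671/27 + (-3*(-2 + 9)²)*(-1*4) = -3671/27 - 3*7²*(-4) = -3671/27 - 3*49*(-4) = -3671/27 - 147*(-4) = -3671/27 + 588 = 12205/27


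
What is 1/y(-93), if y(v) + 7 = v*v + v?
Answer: 1/8549 ≈ 0.00011697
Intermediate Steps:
y(v) = -7 + v + v² (y(v) = -7 + (v*v + v) = -7 + (v² + v) = -7 + (v + v²) = -7 + v + v²)
1/y(-93) = 1/(-7 - 93 + (-93)²) = 1/(-7 - 93 + 8649) = 1/8549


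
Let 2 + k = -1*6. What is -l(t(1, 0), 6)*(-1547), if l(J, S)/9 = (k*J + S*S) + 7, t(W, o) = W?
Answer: 487305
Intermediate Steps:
k = -8 (k = -2 - 1*6 = -2 - 6 = -8)
l(J, S) = 63 - 72*J + 9*S² (l(J, S) = 9*((-8*J + S*S) + 7) = 9*((-8*J + S²) + 7) = 9*((S² - 8*J) + 7) = 9*(7 + S² - 8*J) = 63 - 72*J + 9*S²)
-l(t(1, 0), 6)*(-1547) = -(63 - 72*1 + 9*6²)*(-1547) = -(63 - 72 + 9*36)*(-1547) = -(63 - 72 + 324)*(-1547) = -315*(-1547) = -1*(-487305) = 487305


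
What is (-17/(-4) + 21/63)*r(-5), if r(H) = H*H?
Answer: 1375/12 ≈ 114.58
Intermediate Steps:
r(H) = H²
(-17/(-4) + 21/63)*r(-5) = (-17/(-4) + 21/63)*(-5)² = (-17*(-¼) + 21*(1/63))*25 = (17/4 + ⅓)*25 = (55/12)*25 = 1375/12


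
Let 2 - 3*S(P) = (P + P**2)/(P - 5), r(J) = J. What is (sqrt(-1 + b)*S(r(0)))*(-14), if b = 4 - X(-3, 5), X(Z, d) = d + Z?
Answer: -28/3 ≈ -9.3333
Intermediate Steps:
X(Z, d) = Z + d
S(P) = 2/3 - (P + P**2)/(3*(-5 + P)) (S(P) = 2/3 - (P + P**2)/(3*(P - 5)) = 2/3 - (P + P**2)/(3*(-5 + P)))
b = 2 (b = 4 - (-3 + 5) = 4 - 1*2 = 4 - 2 = 2)
(sqrt(-1 + b)*S(r(0)))*(-14) = (sqrt(-1 + 2)*((-10 + 0 - 1*0**2)/(3*(-5 + 0))))*(-14) = (sqrt(1)*((1/3)*(-10 + 0 - 1*0)/(-5)))*(-14) = (1*((1/3)*(-1/5)*(-10 + 0 + 0)))*(-14) = (1*((1/3)*(-1/5)*(-10)))*(-14) = (1*(2/3))*(-14) = (2/3)*(-14) = -28/3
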